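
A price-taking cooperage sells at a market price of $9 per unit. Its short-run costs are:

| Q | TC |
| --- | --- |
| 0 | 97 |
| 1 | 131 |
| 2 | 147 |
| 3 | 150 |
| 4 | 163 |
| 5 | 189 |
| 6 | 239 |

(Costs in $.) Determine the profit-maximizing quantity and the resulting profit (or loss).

Compute π = P·Q − TC at each output: Q=0: -97; Q=1: -122; Q=2: -129; Q=3: -123; Q=4: -127; Q=5: -144; Q=6: -185.
Profit is highest at Q = 0. Equivalently, the lowest AVC in the table is 66/4 ≈ $16.50 at Q = 4, and P = $9 falls below it — price never covers variable cost, so the firm shuts down and loses only its fixed cost.

Q = 0 (shut down); profit = -$97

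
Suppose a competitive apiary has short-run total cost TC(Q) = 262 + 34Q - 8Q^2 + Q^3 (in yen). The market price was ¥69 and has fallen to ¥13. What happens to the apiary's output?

MC = 34 - 16Q + 3Q^2; the shutdown threshold is min AVC = ¥18 (at Q = 4).
At P = ¥69 ≥ min AVC, set P = MC on the rising branch: Q = 7.
At P = ¥13 < min AVC = ¥18, price no longer covers variable cost at any output, so the firm shuts down: Q = 0.

Output falls from 7 to 0 (the firm shuts down)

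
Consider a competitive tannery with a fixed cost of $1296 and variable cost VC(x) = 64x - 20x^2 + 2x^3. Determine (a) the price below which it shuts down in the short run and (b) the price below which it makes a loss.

Shutdown price = min AVC. AVC = 64 - 20x + 2x^2, with vertex at x = 5 and minimum $14.
ATC = 1296/x + 64 - 20x + 2x^2. Setting dATC/dx = −1296/x^2 − 20 + 4x = 0 gives x = 9 (since 4·9^3 − 20·9^2 = 1296).
min ATC = 1296/9 + 64 − 20·9 + 2·9^2 = $190. That is the break-even price.
Between these two prices the firm operates at a loss; above $190 it earns a profit.

Shutdown price = $14; break-even price = $190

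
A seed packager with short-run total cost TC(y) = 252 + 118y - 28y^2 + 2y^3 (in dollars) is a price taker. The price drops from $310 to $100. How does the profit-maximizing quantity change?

Output falls from 12 to 9

AVC = 118 - 28y + 2y^2, minimized at y = 7 where min AVC = $20. MC = 118 - 56y + 6y^2.
At P = $310 ≥ min AVC, set P = MC on the rising branch: y = 12.
At P = $100 ≥ min AVC, set P = MC: y = 9. The firm stays open but cuts output.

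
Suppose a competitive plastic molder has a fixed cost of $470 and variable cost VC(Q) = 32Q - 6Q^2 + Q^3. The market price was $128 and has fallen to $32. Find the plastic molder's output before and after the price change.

MC = 32 - 12Q + 3Q^2; the shutdown threshold is min AVC = $23 (at Q = 3).
With P = $128 above the shutdown price, P = MC gives Q = 8.
At P = $32 ≥ min AVC, set P = MC: Q = 4. The firm stays open but cuts output.

Output falls from 8 to 4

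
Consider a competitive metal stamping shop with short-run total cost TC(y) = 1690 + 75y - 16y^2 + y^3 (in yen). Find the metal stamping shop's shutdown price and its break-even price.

Shutdown price = ¥11; break-even price = ¥166

AVC = 75 - 16y + y^2; minimized at y = 8, giving min AVC = ¥11. That is the shutdown price.
ATC = 1690/y + 75 - 16y + y^2. Setting dATC/dy = −1690/y^2 − 16 + 2y = 0 gives y = 13 (since 2·13^3 − 16·13^2 = 1690).
min ATC = 1690/13 + 75 − 16·13 + 13^2 = ¥166. That is the break-even price.
For ¥11 ≤ P < ¥166 the firm produces at a loss; below ¥11 it shuts down.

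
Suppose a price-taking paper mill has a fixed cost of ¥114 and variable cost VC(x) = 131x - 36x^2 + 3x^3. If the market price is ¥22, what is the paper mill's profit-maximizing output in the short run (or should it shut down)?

Strip out fixed cost: VC = 131x - 36x^2 + 3x^3. Then AVC = 131 - 36x + 3x^2 and MC = 131 - 72x + 9x^2.
The AVC parabola has its vertex at x = 36/6 = 6, where AVC = 131 - 36·6 + 3·6^2 = ¥23.
P = ¥22 lies below min AVC = ¥23; no output level covers variable cost.
Shutting down limits the loss to fixed cost, ¥114.

Shut down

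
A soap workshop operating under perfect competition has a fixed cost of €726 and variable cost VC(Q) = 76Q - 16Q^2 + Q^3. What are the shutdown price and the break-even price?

Shutdown price = min AVC. AVC = 76 - 16Q + Q^2, with vertex at Q = 8 and minimum €12.
ATC = 726/Q + 76 - 16Q + Q^2. Setting dATC/dQ = −726/Q^2 − 16 + 2Q = 0 gives Q = 11 (since 2·11^3 − 16·11^2 = 726).
min ATC = 726/11 + 76 − 16·11 + 11^2 = €87. That is the break-even price.
For €12 ≤ P < €87 the firm produces at a loss; below €12 it shuts down.

Shutdown price = €12; break-even price = €87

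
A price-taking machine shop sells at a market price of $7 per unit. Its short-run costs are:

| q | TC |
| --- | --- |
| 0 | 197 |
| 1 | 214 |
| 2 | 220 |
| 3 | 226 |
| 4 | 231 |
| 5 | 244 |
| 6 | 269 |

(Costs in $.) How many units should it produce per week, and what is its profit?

Profit at each row (π = 7q − TC): q=0: -197; q=1: -207; q=2: -206; q=3: -205; q=4: -203; q=5: -209; q=6: -227.
Profit is highest at q = 0. Equivalently, the lowest AVC in the table is 34/4 ≈ $8.50 at q = 4, and P = $7 falls below it — price never covers variable cost, so the firm shuts down and loses only its fixed cost.

q = 0 (shut down); profit = -$197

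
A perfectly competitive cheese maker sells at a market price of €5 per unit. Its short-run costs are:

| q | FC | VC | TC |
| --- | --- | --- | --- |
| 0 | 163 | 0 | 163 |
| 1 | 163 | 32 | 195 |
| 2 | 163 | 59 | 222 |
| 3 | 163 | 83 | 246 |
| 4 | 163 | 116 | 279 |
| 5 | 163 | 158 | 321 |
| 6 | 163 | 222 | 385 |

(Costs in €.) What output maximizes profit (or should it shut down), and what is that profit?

q = 0 (shut down); profit = -€163

Tabulate TR − TC: q=0: -163; q=1: -190; q=2: -212; q=3: -231; q=4: -259; q=5: -296; q=6: -355.
Profit is highest at q = 0. Equivalently, the lowest AVC in the table is 83/3 ≈ €27.67 at q = 3, and P = €5 falls below it — price never covers variable cost, so the firm shuts down and loses only its fixed cost.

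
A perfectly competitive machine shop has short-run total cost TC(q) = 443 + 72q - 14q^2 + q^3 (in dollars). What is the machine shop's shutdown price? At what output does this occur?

$23 per unit, at q = 7

The shutdown price is the minimum of AVC. VC = 72q - 14q^2 + q^3, so AVC = 72 - 14q + q^2.
At the minimum of AVC, MC = AVC. MC = 72 - 28q + 3q^2; setting MC = AVC gives 2q^2 - 14q = 0, so q = 7. min AVC = 23.
The firm shuts down for any P below $23.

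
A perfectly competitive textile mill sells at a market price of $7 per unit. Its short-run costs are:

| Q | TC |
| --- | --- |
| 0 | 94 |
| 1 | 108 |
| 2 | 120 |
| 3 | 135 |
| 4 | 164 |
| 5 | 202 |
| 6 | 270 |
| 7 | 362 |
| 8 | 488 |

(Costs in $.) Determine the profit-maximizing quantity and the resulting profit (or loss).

Q = 0 (shut down); profit = -$94

Tabulate TR − TC: Q=0: -94; Q=1: -101; Q=2: -106; Q=3: -114; Q=4: -136; Q=5: -167; Q=6: -228; Q=7: -313; Q=8: -432.
Profit is highest at Q = 0. Equivalently, the lowest AVC in the table is 26/2 ≈ $13 at Q = 2, and P = $7 falls below it — price never covers variable cost, so the firm shuts down and loses only its fixed cost.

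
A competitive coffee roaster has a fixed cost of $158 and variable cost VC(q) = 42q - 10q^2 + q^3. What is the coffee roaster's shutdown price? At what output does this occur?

The shutdown price is the minimum of AVC. VC = 42q - 10q^2 + q^3, so AVC = 42 - 10q + q^2.
dAVC/dq = -10 + 2q = 0 gives q = 5. min AVC = 42 - 10·5 + 5^2 = 17.
The firm shuts down for any P below $17.

$17 per unit, at q = 5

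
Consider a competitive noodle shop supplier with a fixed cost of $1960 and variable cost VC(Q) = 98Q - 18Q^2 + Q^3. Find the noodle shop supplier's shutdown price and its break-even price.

Shutdown price = min AVC. AVC = 98 - 18Q + Q^2, with vertex at Q = 9 and minimum $17.
ATC = 1960/Q + 98 - 18Q + Q^2. Setting dATC/dQ = −1960/Q^2 − 18 + 2Q = 0 gives Q = 14 (since 2·14^3 − 18·14^2 = 1960).
min ATC = 1960/14 + 98 − 18·14 + 14^2 = $182. That is the break-even price.
Between these two prices the firm operates at a loss; above $182 it earns a profit.

Shutdown price = $17; break-even price = $182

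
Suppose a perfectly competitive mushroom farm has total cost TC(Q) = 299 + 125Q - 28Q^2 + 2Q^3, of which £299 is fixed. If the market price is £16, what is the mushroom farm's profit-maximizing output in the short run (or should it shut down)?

From TC, MC = TC'(Q) = 125 - 56Q + 6Q^2 and AVC = VC/Q = 125 - 28Q + 2Q^2.
The AVC parabola has its vertex at Q = 28/4 = 7, where AVC = 125 - 28·7 + 2·7^2 = £27.
P = £16 lies below min AVC = £27; no output level covers variable cost.
Best response: produce nothing and absorb the £299 fixed cost.

Shut down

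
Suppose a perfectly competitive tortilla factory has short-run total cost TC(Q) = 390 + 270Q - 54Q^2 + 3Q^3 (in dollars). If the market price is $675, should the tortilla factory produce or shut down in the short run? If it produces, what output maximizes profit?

Produce at Q = 15

From TC, MC = TC'(Q) = 270 - 108Q + 9Q^2 and AVC = VC/Q = 270 - 54Q + 3Q^2.
AVC hits its minimum where MC = AVC, at Q = 9, giving min AVC = 270 - 54·9 + 3·9^2 = $27.
P = $675 exceeds min AVC = $27, so the firm stays open.
Solving P = MC: -405 - 108Q + 9Q^2 = 0 ⇒ Q = -3 or 15. On the upward-sloping branch, Q* = 15.
Check: AVC at Q = 15 is $135 ≤ P, so revenue covers variable cost.
Profit = P·Q − TC = 675·15 − 2415 = $7710.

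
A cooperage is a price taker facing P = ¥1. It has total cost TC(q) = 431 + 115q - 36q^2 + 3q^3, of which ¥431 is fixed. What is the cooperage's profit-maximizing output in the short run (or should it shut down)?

From TC, MC = TC'(q) = 115 - 72q + 9q^2 and AVC = VC/q = 115 - 36q + 3q^2.
AVC hits its minimum where MC = AVC, at q = 6, giving min AVC = 115 - 36·6 + 3·6^2 = ¥7.
Since P = ¥1 < min AVC = ¥7, price fails to cover variable cost at any output.
Best response: produce nothing and absorb the ¥431 fixed cost.

Shut down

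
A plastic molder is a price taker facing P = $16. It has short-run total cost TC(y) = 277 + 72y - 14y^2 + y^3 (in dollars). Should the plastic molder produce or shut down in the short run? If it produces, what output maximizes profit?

Shut down

Variable cost is VC = 72y - 14y^2 + y^3, so AVC = VC/y = 72 - 14y + y^2 and MC = dTC/dy = 72 - 28y + 3y^2.
AVC is minimized where dAVC/dy = -14 + 2y = 0, at y = 7; min AVC = 72 - 14·7 + 7^2 = $23.
Since P = $16 < min AVC = $23, price fails to cover variable cost at any output.
Shutting down limits the loss to fixed cost, $277.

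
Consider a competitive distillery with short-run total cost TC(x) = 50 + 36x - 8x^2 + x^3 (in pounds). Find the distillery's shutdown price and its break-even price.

Shutdown price = min AVC. AVC = 36 - 8x + x^2, with vertex at x = 4 and minimum £20.
ATC = 50/x + 36 - 8x + x^2. Setting dATC/dx = −50/x^2 − 8 + 2x = 0 gives x = 5 (since 2·5^3 − 8·5^2 = 50).
min ATC = 50/5 + 36 − 8·5 + 5^2 = £31. That is the break-even price.
For £20 ≤ P < £31 the firm produces at a loss; below £20 it shuts down.

Shutdown price = £20; break-even price = £31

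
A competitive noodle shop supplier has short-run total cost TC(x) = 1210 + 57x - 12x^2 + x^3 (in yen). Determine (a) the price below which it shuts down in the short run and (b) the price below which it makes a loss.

AVC = 57 - 12x + x^2; minimized at x = 6, giving min AVC = ¥21. That is the shutdown price.
ATC = 1210/x + 57 - 12x + x^2. Setting dATC/dx = −1210/x^2 − 12 + 2x = 0 gives x = 11 (since 2·11^3 − 12·11^2 = 1210).
min ATC = 1210/11 + 57 − 12·11 + 11^2 = ¥156. That is the break-even price.
Between these two prices the firm operates at a loss; above ¥156 it earns a profit.

Shutdown price = ¥21; break-even price = ¥156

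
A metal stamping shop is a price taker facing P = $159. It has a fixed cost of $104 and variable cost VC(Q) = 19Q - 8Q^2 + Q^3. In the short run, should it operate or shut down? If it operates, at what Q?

Strip out fixed cost: VC = 19Q - 8Q^2 + Q^3. Then AVC = 19 - 8Q + Q^2 and MC = 19 - 16Q + 3Q^2.
AVC hits its minimum where MC = AVC, at Q = 4, giving min AVC = 19 - 8·4 + 4^2 = $3.
Since P = $159 ≥ min AVC = $3, price covers variable cost and the firm should produce.
Set P = MC: 159 = 19 - 16Q + 3Q^2 → -140 - 16Q + 3Q^2 = 0. The roots are Q = -14/3 and Q = 10; the profit-maximizing output is on the rising part of MC, so Q* = 10.
Check: AVC at Q = 10 is $39 ≤ P, so revenue covers variable cost.
Profit = P·Q − TC = 159·10 − 494 = $1096.

Produce at Q = 10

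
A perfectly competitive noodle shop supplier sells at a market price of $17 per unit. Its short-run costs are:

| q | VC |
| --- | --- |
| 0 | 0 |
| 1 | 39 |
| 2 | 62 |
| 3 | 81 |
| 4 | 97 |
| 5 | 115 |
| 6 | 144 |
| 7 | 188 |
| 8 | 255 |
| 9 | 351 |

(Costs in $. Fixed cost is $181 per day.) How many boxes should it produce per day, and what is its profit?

Compute π = P·q − TC at each output: q=0: -181; q=1: -203; q=2: -209; q=3: -211; q=4: -210; q=5: -211; q=6: -223; q=7: -250; q=8: -300; q=9: -379.
Profit is highest at q = 0. Equivalently, the lowest AVC in the table is 115/5 ≈ $23 at q = 5, and P = $17 falls below it — price never covers variable cost, so the firm shuts down and loses only its fixed cost.

q = 0 (shut down); profit = -$181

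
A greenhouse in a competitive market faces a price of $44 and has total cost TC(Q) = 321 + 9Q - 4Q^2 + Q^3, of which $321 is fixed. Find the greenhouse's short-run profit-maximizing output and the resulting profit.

AVC = 9 - 4Q + Q^2; min AVC = $5 at Q = 2. Since P = $44 ≥ min AVC, the firm produces.
With MC = 9 - 8Q + 3Q^2, P = MC on the upward-sloping part at Q* = 5.
TR = 44·5 = 220. TC = 321 + 70 = 391. Profit = 220 − 391 = -$171.
Shutting down would mean losing the fixed cost of $321, so operating at a loss of $171 is better by $150.

Profit = -$171 at Q = 5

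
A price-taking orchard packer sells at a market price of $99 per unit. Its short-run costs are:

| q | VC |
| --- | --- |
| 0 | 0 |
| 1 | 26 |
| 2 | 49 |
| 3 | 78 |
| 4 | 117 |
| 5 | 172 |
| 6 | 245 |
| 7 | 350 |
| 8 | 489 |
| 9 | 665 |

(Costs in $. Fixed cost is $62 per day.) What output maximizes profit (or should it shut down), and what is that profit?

q = 6; profit = $287

Profit at each row (π = 99q − TC): q=0: -62; q=1: 11; q=2: 87; q=3: 157; q=4: 217; q=5: 261; q=6: 287; q=7: 281; q=8: 241; q=9: 164.
Profit is maximized at q = 6. AVC there is 245/6 = $40.83 ≤ P, so producing beats shutting down (which would give -$62).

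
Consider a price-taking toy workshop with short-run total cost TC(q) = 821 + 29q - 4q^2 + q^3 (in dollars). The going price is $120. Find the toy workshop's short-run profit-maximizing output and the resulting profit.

AVC = 29 - 4q + q^2 has its minimum $25 at q = 2; price $120 clears that bar, so the firm operates.
With MC = 29 - 8q + 3q^2, P = MC on the upward-sloping part at q* = 7.
TR = 120·7 = 840. TC = 821 + 350 = 1171. Profit = 840 − 1171 = -$331.
By producing, the firm covers all variable cost plus $490 of fixed cost; shutting down would lose the full $821.

Profit = -$331 at q = 7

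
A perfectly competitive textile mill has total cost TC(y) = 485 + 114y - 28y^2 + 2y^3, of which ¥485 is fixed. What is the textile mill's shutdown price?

¥16 per unit

Short-run supply begins at min AVC. From VC = 114y - 28y^2 + 2y^3, AVC = 114 - 28y + 2y^2.
At the minimum of AVC, MC = AVC. MC = 114 - 56y + 6y^2; setting MC = AVC gives 4y^2 - 28y = 0, so y = 7. min AVC = 16.
So the shutdown price is ¥16.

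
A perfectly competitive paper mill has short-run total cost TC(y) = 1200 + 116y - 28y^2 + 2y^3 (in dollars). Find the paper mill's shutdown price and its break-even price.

Shutdown price = min AVC. AVC = 116 - 28y + 2y^2, with vertex at y = 7 and minimum $18.
ATC = 1200/y + 116 - 28y + 2y^2. Setting dATC/dy = −1200/y^2 − 28 + 4y = 0 gives y = 10 (since 4·10^3 − 28·10^2 = 1200).
min ATC = 1200/10 + 116 − 28·10 + 2·10^2 = $156. That is the break-even price.
Between these two prices the firm operates at a loss; above $156 it earns a profit.

Shutdown price = $18; break-even price = $156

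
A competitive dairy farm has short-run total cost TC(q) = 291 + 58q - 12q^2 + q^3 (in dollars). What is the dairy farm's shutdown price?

The firm shuts down when price falls below the minimum of average variable cost. AVC = VC/q = 58 - 12q + q^2.
At the minimum of AVC, MC = AVC. MC = 58 - 24q + 3q^2; setting MC = AVC gives 2q^2 - 12q = 0, so q = 6. min AVC = 22.
The firm shuts down for any P below $22.

$22 per unit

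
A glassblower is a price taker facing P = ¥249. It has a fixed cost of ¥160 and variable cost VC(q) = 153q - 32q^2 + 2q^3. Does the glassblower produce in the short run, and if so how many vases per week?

Produce at q = 12

From TC, MC = TC'(q) = 153 - 64q + 6q^2 and AVC = VC/q = 153 - 32q + 2q^2.
AVC is minimized where dAVC/dq = -32 + 4q = 0, at q = 8; min AVC = 153 - 32·8 + 2·8^2 = ¥25.
Since P = ¥249 ≥ min AVC = ¥25, price covers variable cost and the firm should produce.
P = MC gives -96 - 64q + 6q^2 = 0, with roots -4/3 and 12. Take the larger (rising MC): q* = 12.
Check: AVC at q = 12 is ¥57 ≤ P, so revenue covers variable cost.
Profit = P·q − TC = 249·12 − 844 = ¥2144.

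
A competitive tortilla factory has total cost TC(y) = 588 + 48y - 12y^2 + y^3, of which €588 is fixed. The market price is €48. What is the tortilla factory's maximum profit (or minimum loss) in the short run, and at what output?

AVC = 48 - 12y + y^2; min AVC = €12 at y = 6. Since P = €48 ≥ min AVC, the firm produces.
MC = 48 - 24y + 3y^2. Setting P = MC and taking the root on the rising branch gives y* = 8.
TR = 48·8 = 384. TC = 588 + 128 = 716. Profit = 384 − 716 = -€332.
That loss of €332 beats the €588 the firm would lose by shutting down; producing recovers €256 of fixed cost.

Profit = -€332 at y = 8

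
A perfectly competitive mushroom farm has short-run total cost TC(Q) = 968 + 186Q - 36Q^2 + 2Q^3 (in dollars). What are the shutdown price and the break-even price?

AVC = 186 - 36Q + 2Q^2; minimized at Q = 9, giving min AVC = $24. That is the shutdown price.
ATC = 968/Q + 186 - 36Q + 2Q^2. Setting dATC/dQ = −968/Q^2 − 36 + 4Q = 0 gives Q = 11 (since 4·11^3 − 36·11^2 = 968).
min ATC = 968/11 + 186 − 36·11 + 2·11^2 = $120. That is the break-even price.
For $24 ≤ P < $120 the firm produces at a loss; below $24 it shuts down.

Shutdown price = $24; break-even price = $120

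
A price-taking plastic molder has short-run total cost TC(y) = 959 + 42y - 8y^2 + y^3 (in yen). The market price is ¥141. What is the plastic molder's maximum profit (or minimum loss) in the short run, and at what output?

AVC = 42 - 8y + y^2; min AVC = ¥26 at y = 4. Since P = ¥141 ≥ min AVC, the firm produces.
With MC = 42 - 16y + 3y^2, P = MC on the upward-sloping part at y* = 9.
TR = 141·9 = 1269. TC = 959 + 459 = 1418. Profit = 1269 − 1418 = -¥149.
By producing, the firm covers all variable cost plus ¥810 of fixed cost; shutting down would lose the full ¥959.

Profit = -¥149 at y = 9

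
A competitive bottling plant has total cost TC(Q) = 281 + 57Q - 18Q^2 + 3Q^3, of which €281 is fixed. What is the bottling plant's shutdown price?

The shutdown price is the minimum of AVC. VC = 57Q - 18Q^2 + 3Q^3, so AVC = 57 - 18Q + 3Q^2.
dAVC/dQ = -18 + 6Q = 0 gives Q = 3. min AVC = 57 - 18·3 + 3·3^2 = 30.
For P < €30 the firm produces nothing.

€30 per unit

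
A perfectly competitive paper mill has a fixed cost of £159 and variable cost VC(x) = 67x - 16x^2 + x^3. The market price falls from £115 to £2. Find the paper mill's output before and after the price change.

AVC = 67 - 16x + x^2, minimized at x = 8 where min AVC = £3. MC = 67 - 32x + 3x^2.
With P = £115 above the shutdown price, P = MC gives x = 12.
At P = £2 < min AVC = £3, price no longer covers variable cost at any output, so the firm shuts down: x = 0.

Output falls from 12 to 0 (the firm shuts down)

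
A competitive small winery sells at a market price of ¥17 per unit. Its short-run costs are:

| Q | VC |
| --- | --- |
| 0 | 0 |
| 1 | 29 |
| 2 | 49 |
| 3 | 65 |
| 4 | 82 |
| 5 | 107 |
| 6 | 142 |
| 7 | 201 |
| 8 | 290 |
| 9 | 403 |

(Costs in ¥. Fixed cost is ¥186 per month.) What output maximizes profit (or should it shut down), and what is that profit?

Tabulate TR − TC: Q=0: -186; Q=1: -198; Q=2: -201; Q=3: -200; Q=4: -200; Q=5: -208; Q=6: -226; Q=7: -268; Q=8: -340; Q=9: -436.
Profit is highest at Q = 0. Equivalently, the lowest AVC in the table is 82/4 ≈ ¥20.50 at Q = 4, and P = ¥17 falls below it — price never covers variable cost, so the firm shuts down and loses only its fixed cost.

Q = 0 (shut down); profit = -¥186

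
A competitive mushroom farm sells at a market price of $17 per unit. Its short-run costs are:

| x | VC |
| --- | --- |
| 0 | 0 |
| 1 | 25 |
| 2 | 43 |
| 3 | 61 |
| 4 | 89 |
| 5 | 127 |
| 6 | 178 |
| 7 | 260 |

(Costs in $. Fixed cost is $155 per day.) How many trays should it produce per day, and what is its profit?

x = 0 (shut down); profit = -$155

Tabulate TR − TC: x=0: -155; x=1: -163; x=2: -164; x=3: -165; x=4: -176; x=5: -197; x=6: -231; x=7: -296.
Profit is highest at x = 0. Equivalently, the lowest AVC in the table is 61/3 ≈ $20.33 at x = 3, and P = $17 falls below it — price never covers variable cost, so the firm shuts down and loses only its fixed cost.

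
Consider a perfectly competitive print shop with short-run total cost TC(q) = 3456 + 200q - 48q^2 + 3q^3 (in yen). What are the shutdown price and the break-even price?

Shutdown price = ¥8; break-even price = ¥344

AVC = 200 - 48q + 3q^2; minimized at q = 8, giving min AVC = ¥8. That is the shutdown price.
ATC = 3456/q + 200 - 48q + 3q^2. Setting dATC/dq = −3456/q^2 − 48 + 6q = 0 gives q = 12 (since 6·12^3 − 48·12^2 = 3456).
min ATC = 3456/12 + 200 − 48·12 + 3·12^2 = ¥344. That is the break-even price.
Between these two prices the firm operates at a loss; above ¥344 it earns a profit.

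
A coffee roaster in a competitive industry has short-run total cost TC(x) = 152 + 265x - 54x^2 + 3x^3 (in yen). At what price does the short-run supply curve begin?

The shutdown price is the minimum of AVC. VC = 265x - 54x^2 + 3x^3, so AVC = 265 - 54x + 3x^2.
At the minimum of AVC, MC = AVC. MC = 265 - 108x + 9x^2; setting MC = AVC gives 6x^2 - 54x = 0, so x = 9. min AVC = 22.
So the shutdown price is ¥22.

¥22 per unit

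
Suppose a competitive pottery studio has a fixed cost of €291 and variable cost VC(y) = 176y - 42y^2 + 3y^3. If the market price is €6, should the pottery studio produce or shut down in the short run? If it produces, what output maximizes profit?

Strip out fixed cost: VC = 176y - 42y^2 + 3y^3. Then AVC = 176 - 42y + 3y^2 and MC = 176 - 84y + 9y^2.
AVC is minimized where dAVC/dy = -42 + 6y = 0, at y = 7; min AVC = 176 - 42·7 + 3·7^2 = €29.
With P < min AVC (€6 < €29), every unit sold adds to the loss.
Best response: produce nothing and absorb the €291 fixed cost.

Shut down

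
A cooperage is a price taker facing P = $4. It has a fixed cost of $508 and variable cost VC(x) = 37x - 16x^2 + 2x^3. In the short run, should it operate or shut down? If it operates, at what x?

From TC, MC = TC'(x) = 37 - 32x + 6x^2 and AVC = VC/x = 37 - 16x + 2x^2.
The AVC parabola has its vertex at x = 16/4 = 4, where AVC = 37 - 16·4 + 2·4^2 = $5.
With P < min AVC ($4 < $5), every unit sold adds to the loss.
Best response: produce nothing and absorb the $508 fixed cost.

Shut down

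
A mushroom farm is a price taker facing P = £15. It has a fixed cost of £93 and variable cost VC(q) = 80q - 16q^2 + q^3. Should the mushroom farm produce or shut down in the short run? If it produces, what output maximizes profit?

Strip out fixed cost: VC = 80q - 16q^2 + q^3. Then AVC = 80 - 16q + q^2 and MC = 80 - 32q + 3q^2.
AVC hits its minimum where MC = AVC, at q = 8, giving min AVC = 80 - 16·8 + 8^2 = £16.
P = £15 lies below min AVC = £16; no output level covers variable cost.
Best response: produce nothing and absorb the £93 fixed cost.

Shut down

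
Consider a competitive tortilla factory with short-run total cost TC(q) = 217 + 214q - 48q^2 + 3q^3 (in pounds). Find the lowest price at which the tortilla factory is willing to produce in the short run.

The firm shuts down when price falls below the minimum of average variable cost. AVC = VC/q = 214 - 48q + 3q^2.
At the minimum of AVC, MC = AVC. MC = 214 - 96q + 9q^2; setting MC = AVC gives 6q^2 - 48q = 0, so q = 8. min AVC = 22.
So the shutdown price is £22.

£22 per unit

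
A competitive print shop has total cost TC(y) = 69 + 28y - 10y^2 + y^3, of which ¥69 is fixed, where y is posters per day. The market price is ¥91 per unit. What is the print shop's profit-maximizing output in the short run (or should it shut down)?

Produce at y = 9

Variable cost is VC = 28y - 10y^2 + y^3, so AVC = VC/y = 28 - 10y + y^2 and MC = dTC/dy = 28 - 20y + 3y^2.
AVC is minimized where dAVC/dy = -10 + 2y = 0, at y = 5; min AVC = 28 - 10·5 + 5^2 = ¥3.
Because ¥91 ≥ ¥3, revenue can cover variable cost; the firm operates.
P = MC gives -63 - 20y + 3y^2 = 0, with roots -7/3 and 9. Take the larger (rising MC): y* = 9.
Check: AVC at y = 9 is ¥19 ≤ P, so revenue covers variable cost.
Profit = P·y − TC = 91·9 − 240 = ¥579.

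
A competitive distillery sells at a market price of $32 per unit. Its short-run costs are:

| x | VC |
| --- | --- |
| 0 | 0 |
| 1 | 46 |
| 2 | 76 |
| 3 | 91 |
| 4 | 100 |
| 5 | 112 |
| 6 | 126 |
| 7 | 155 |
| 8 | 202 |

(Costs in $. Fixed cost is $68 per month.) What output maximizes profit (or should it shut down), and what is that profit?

x = 7; profit = $1

Tabulate TR − TC: x=0: -68; x=1: -82; x=2: -80; x=3: -63; x=4: -40; x=5: -20; x=6: -2; x=7: 1; x=8: -14.
Profit is maximized at x = 7. AVC there is 155/7 = $22.14 ≤ P, so producing beats shutting down (which would give -$68).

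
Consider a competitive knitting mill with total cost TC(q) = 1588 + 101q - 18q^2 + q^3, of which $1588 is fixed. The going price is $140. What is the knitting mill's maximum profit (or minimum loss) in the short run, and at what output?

Profit = -$236 at q = 13

AVC = 101 - 18q + q^2 has its minimum $20 at q = 9; price $140 clears that bar, so the firm operates.
With MC = 101 - 36q + 3q^2, P = MC on the upward-sloping part at q* = 13.
TR = 140·13 = 1820. TC = 1588 + 468 = 2056. Profit = 1820 − 2056 = -$236.
By producing, the firm covers all variable cost plus $1352 of fixed cost; shutting down would lose the full $1588.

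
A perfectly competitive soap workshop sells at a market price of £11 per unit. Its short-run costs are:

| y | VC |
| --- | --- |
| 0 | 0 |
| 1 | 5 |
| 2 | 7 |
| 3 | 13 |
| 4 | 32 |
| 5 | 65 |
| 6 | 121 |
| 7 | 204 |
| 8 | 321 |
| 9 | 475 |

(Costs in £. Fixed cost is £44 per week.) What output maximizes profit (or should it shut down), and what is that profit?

Compute π = P·y − TC at each output: y=0: -44; y=1: -38; y=2: -29; y=3: -24; y=4: -32; y=5: -54; y=6: -99; y=7: -171; y=8: -277; y=9: -420.
Profit is maximized at y = 3. AVC there is 13/3 = £4.33 ≤ P, so producing beats shutting down (which would give -£44).

y = 3; profit = -£24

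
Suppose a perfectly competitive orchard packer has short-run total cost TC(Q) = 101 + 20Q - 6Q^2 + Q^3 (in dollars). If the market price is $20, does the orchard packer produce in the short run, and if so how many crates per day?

Produce at Q = 4

Strip out fixed cost: VC = 20Q - 6Q^2 + Q^3. Then AVC = 20 - 6Q + Q^2 and MC = 20 - 12Q + 3Q^2.
AVC is minimized where dAVC/dQ = -6 + 2Q = 0, at Q = 3; min AVC = 20 - 6·3 + 3^2 = $11.
P = $20 exceeds min AVC = $11, so the firm stays open.
P = MC gives -12Q + 3Q^2 = 0, with roots 0 and 4. Take the larger (rising MC): Q* = 4.
Check: AVC at Q = 4 is $12 ≤ P, so revenue covers variable cost.
Profit = P·Q − TC = 20·4 − 149 = -$69, a loss, but smaller than the $101 fixed cost the firm would lose by shutting down.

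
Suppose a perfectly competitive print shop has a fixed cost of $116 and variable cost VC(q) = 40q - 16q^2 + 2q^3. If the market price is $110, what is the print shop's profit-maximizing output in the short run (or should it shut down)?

From TC, MC = TC'(q) = 40 - 32q + 6q^2 and AVC = VC/q = 40 - 16q + 2q^2.
AVC hits its minimum where MC = AVC, at q = 4, giving min AVC = 40 - 16·4 + 2·4^2 = $8.
Since P = $110 ≥ min AVC = $8, price covers variable cost and the firm should produce.
P = MC gives -70 - 32q + 6q^2 = 0, with roots -5/3 and 7. Take the larger (rising MC): q* = 7.
Check: AVC at q = 7 is $26 ≤ P, so revenue covers variable cost.
Profit = P·q − TC = 110·7 − 298 = $472.

Produce at q = 7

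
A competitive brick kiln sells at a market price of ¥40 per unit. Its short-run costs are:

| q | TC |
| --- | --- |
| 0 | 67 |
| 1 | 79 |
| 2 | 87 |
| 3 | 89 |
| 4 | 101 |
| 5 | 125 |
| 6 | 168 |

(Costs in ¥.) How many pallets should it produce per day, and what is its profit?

q = 5; profit = ¥75

Profit at each row (π = 40q − TC): q=0: -67; q=1: -39; q=2: -7; q=3: 31; q=4: 59; q=5: 75; q=6: 72.
Profit is maximized at q = 5. AVC there is 58/5 = ¥11.60 ≤ P, so producing beats shutting down (which would give -¥67).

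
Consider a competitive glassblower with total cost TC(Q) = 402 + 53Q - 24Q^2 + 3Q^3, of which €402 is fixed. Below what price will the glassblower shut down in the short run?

€5 per unit

The firm shuts down when price falls below the minimum of average variable cost. AVC = VC/Q = 53 - 24Q + 3Q^2.
At the minimum of AVC, MC = AVC. MC = 53 - 48Q + 9Q^2; setting MC = AVC gives 6Q^2 - 24Q = 0, so Q = 4. min AVC = 5.
The firm shuts down for any P below €5.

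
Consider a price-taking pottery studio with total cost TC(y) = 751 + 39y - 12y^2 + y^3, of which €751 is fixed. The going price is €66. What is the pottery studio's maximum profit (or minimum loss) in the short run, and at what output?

AVC = 39 - 12y + y^2; min AVC = €3 at y = 6. Since P = €66 ≥ min AVC, the firm produces.
With MC = 39 - 24y + 3y^2, P = MC on the upward-sloping part at y* = 9.
TR = 66·9 = 594. TC = 751 + 108 = 859. Profit = 594 − 859 = -€265.
That loss of €265 beats the €751 the firm would lose by shutting down; producing recovers €486 of fixed cost.

Profit = -€265 at y = 9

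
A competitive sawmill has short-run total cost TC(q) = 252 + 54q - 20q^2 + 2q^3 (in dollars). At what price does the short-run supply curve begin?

$4 per unit

The firm shuts down when price falls below the minimum of average variable cost. AVC = VC/q = 54 - 20q + 2q^2.
dAVC/dq = -20 + 4q = 0 gives q = 5. min AVC = 54 - 20·5 + 2·5^2 = 4.
So the shutdown price is $4.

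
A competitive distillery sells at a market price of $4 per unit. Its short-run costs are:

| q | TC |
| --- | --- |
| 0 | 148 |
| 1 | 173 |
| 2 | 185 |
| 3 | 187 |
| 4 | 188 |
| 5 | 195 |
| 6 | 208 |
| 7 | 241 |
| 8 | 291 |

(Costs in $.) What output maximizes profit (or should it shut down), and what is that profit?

q = 0 (shut down); profit = -$148

Tabulate TR − TC: q=0: -148; q=1: -169; q=2: -177; q=3: -175; q=4: -172; q=5: -175; q=6: -184; q=7: -213; q=8: -259.
Profit is highest at q = 0. Equivalently, the lowest AVC in the table is 47/5 ≈ $9.40 at q = 5, and P = $4 falls below it — price never covers variable cost, so the firm shuts down and loses only its fixed cost.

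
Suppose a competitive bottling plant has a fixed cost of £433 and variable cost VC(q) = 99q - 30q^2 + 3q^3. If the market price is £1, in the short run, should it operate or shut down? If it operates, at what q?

Shut down

Variable cost is VC = 99q - 30q^2 + 3q^3, so AVC = VC/q = 99 - 30q + 3q^2 and MC = dTC/dq = 99 - 60q + 9q^2.
AVC hits its minimum where MC = AVC, at q = 5, giving min AVC = 99 - 30·5 + 3·5^2 = £24.
P = £1 lies below min AVC = £24; no output level covers variable cost.
Best response: produce nothing and absorb the £433 fixed cost.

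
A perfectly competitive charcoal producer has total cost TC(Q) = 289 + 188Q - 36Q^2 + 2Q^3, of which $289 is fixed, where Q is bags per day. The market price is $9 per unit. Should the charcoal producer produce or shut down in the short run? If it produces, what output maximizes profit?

Shut down

From TC, MC = TC'(Q) = 188 - 72Q + 6Q^2 and AVC = VC/Q = 188 - 36Q + 2Q^2.
The AVC parabola has its vertex at Q = 36/4 = 9, where AVC = 188 - 36·9 + 2·9^2 = $26.
P = $9 lies below min AVC = $26; no output level covers variable cost.
Shutting down limits the loss to fixed cost, $289.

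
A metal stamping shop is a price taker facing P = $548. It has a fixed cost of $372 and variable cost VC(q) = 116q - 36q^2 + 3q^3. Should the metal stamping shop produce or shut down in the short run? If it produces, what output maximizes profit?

Strip out fixed cost: VC = 116q - 36q^2 + 3q^3. Then AVC = 116 - 36q + 3q^2 and MC = 116 - 72q + 9q^2.
AVC is minimized where dAVC/dq = -36 + 6q = 0, at q = 6; min AVC = 116 - 36·6 + 3·6^2 = $8.
P = $548 exceeds min AVC = $8, so the firm stays open.
Set P = MC: 548 = 116 - 72q + 9q^2 → -432 - 72q + 9q^2 = 0. The roots are q = -4 and q = 12; the profit-maximizing output is on the rising part of MC, so q* = 12.
Check: AVC at q = 12 is $116 ≤ P, so revenue covers variable cost.
Profit = P·q − TC = 548·12 − 1764 = $4812.

Produce at q = 12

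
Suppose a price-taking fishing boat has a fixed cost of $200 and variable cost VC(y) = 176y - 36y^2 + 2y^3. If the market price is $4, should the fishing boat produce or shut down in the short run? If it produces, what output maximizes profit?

Shut down

From TC, MC = TC'(y) = 176 - 72y + 6y^2 and AVC = VC/y = 176 - 36y + 2y^2.
AVC is minimized where dAVC/dy = -36 + 4y = 0, at y = 9; min AVC = 176 - 36·9 + 2·9^2 = $14.
Since P = $4 < min AVC = $14, price fails to cover variable cost at any output.
Best response: produce nothing and absorb the $200 fixed cost.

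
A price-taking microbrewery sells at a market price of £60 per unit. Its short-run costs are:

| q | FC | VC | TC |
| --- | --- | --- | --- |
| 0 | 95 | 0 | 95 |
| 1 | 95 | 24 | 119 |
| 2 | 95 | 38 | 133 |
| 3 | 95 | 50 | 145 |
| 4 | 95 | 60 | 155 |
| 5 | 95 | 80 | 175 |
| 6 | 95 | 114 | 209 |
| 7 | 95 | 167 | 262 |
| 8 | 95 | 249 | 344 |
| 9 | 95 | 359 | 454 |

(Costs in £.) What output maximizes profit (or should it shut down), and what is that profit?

Tabulate TR − TC: q=0: -95; q=1: -59; q=2: -13; q=3: 35; q=4: 85; q=5: 125; q=6: 151; q=7: 158; q=8: 136; q=9: 86.
Profit is maximized at q = 7. AVC there is 167/7 = £23.86 ≤ P, so producing beats shutting down (which would give -£95).

q = 7; profit = £158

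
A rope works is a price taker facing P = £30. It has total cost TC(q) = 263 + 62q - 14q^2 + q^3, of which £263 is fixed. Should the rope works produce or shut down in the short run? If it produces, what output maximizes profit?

Produce at q = 8

Strip out fixed cost: VC = 62q - 14q^2 + q^3. Then AVC = 62 - 14q + q^2 and MC = 62 - 28q + 3q^2.
AVC hits its minimum where MC = AVC, at q = 7, giving min AVC = 62 - 14·7 + 7^2 = £13.
Because £30 ≥ £13, revenue can cover variable cost; the firm operates.
Solving P = MC: 32 - 28q + 3q^2 = 0 ⇒ q = 4/3 or 8. On the upward-sloping branch, q* = 8.
Check: AVC at q = 8 is £14 ≤ P, so revenue covers variable cost.
Profit = P·q − TC = 30·8 − 375 = -£135, a loss, but smaller than the £263 fixed cost the firm would lose by shutting down.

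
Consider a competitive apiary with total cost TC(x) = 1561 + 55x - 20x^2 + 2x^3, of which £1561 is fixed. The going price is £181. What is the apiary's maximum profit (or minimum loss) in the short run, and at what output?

AVC = 55 - 20x + 2x^2; min AVC = £5 at x = 5. Since P = £181 ≥ min AVC, the firm produces.
MC = 55 - 40x + 6x^2. Setting P = MC and taking the root on the rising branch gives x* = 9.
TR = 181·9 = 1629. TC = 1561 + 333 = 1894. Profit = 1629 − 1894 = -£265.
Shutting down would mean losing the fixed cost of £1561, so operating at a loss of £265 is better by £1296.

Profit = -£265 at x = 9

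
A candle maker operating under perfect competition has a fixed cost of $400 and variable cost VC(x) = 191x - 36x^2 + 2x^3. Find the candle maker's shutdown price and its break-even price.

Shutdown price = $29; break-even price = $71

Shutdown price = min AVC. AVC = 191 - 36x + 2x^2, with vertex at x = 9 and minimum $29.
ATC = 400/x + 191 - 36x + 2x^2. Setting dATC/dx = −400/x^2 − 36 + 4x = 0 gives x = 10 (since 4·10^3 − 36·10^2 = 400).
min ATC = 400/10 + 191 − 36·10 + 2·10^2 = $71. That is the break-even price.
For $29 ≤ P < $71 the firm produces at a loss; below $29 it shuts down.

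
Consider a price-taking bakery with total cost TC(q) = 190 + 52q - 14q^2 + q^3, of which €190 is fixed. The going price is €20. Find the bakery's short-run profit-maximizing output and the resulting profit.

AVC = 52 - 14q + q^2 has its minimum €3 at q = 7; price €20 clears that bar, so the firm operates.
With MC = 52 - 28q + 3q^2, P = MC on the upward-sloping part at q* = 8.
TR = 20·8 = 160. TC = 190 + 32 = 222. Profit = 160 − 222 = -€62.
That loss of €62 beats the €190 the firm would lose by shutting down; producing recovers €128 of fixed cost.

Profit = -€62 at q = 8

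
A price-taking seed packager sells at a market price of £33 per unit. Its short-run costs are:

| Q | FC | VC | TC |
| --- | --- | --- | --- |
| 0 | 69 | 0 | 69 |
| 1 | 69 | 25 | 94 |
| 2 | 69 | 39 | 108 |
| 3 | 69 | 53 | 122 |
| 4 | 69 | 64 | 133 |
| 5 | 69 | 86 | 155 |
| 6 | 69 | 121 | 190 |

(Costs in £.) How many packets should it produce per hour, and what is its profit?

Profit at each row (π = 33Q − TC): Q=0: -69; Q=1: -61; Q=2: -42; Q=3: -23; Q=4: -1; Q=5: 10; Q=6: 8.
Profit is maximized at Q = 5. AVC there is 86/5 = £17.20 ≤ P, so producing beats shutting down (which would give -£69).

Q = 5; profit = £10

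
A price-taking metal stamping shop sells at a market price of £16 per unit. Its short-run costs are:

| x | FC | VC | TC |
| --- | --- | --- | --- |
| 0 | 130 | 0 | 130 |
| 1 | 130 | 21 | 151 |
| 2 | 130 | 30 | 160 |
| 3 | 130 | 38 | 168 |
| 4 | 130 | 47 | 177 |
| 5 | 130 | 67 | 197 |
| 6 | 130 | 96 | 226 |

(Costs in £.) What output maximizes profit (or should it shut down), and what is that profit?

x = 4; profit = -£113

Tabulate TR − TC: x=0: -130; x=1: -135; x=2: -128; x=3: -120; x=4: -113; x=5: -117; x=6: -130.
Profit is maximized at x = 4. AVC there is 47/4 = £11.75 ≤ P, so producing beats shutting down (which would give -£130).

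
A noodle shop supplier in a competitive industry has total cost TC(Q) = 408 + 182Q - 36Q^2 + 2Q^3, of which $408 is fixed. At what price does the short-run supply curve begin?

The shutdown price is the minimum of AVC. VC = 182Q - 36Q^2 + 2Q^3, so AVC = 182 - 36Q + 2Q^2.
dAVC/dQ = -36 + 4Q = 0 gives Q = 9. min AVC = 182 - 36·9 + 2·9^2 = 20.
So the shutdown price is $20.

$20 per unit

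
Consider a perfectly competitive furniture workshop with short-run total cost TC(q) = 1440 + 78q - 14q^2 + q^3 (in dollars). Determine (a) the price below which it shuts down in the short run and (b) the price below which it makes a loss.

Shutdown price = $29; break-even price = $174

AVC = 78 - 14q + q^2; minimized at q = 7, giving min AVC = $29. That is the shutdown price.
ATC = 1440/q + 78 - 14q + q^2. Setting dATC/dq = −1440/q^2 − 14 + 2q = 0 gives q = 12 (since 2·12^3 − 14·12^2 = 1440).
min ATC = 1440/12 + 78 − 14·12 + 12^2 = $174. That is the break-even price.
For $29 ≤ P < $174 the firm produces at a loss; below $29 it shuts down.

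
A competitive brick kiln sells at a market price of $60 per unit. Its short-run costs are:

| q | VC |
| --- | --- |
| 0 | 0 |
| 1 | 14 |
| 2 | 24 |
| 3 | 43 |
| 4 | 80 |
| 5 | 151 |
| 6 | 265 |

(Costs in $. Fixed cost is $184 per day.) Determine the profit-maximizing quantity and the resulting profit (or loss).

q = 4; profit = -$24

Profit at each row (π = 60q − TC): q=0: -184; q=1: -138; q=2: -88; q=3: -47; q=4: -24; q=5: -35; q=6: -89.
Profit is maximized at q = 4. AVC there is 80/4 = $20 ≤ P, so producing beats shutting down (which would give -$184).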